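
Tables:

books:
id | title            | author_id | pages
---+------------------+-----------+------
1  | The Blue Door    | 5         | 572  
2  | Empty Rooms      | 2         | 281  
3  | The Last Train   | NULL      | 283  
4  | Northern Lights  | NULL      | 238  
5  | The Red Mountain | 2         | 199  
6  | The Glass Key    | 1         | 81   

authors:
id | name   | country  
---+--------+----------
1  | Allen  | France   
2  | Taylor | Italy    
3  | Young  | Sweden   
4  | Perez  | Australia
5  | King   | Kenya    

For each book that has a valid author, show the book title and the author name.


INNER JOIN keeps only books rows whose author_id matches an id in authors. Walk through each book:
  - book 1 (The Blue Door): author_id=5 -> matches King
  - book 2 (Empty Rooms): author_id=2 -> matches Taylor
  - book 3 (The Last Train): author_id=NULL, no match -> dropped
  - book 4 (Northern Lights): author_id=NULL, no match -> dropped
  - book 5 (The Red Mountain): author_id=2 -> matches Taylor
  - book 6 (The Glass Key): author_id=1 -> matches Allen
So 2 of 6 rows are dropped.

SQL:
SELECT a.title, b.name AS author
FROM books a
INNER JOIN authors b ON a.author_id = b.id

Result:
title            | author
-----------------+-------
The Blue Door    | King  
Empty Rooms      | Taylor
The Red Mountain | Taylor
The Glass Key    | Allen 


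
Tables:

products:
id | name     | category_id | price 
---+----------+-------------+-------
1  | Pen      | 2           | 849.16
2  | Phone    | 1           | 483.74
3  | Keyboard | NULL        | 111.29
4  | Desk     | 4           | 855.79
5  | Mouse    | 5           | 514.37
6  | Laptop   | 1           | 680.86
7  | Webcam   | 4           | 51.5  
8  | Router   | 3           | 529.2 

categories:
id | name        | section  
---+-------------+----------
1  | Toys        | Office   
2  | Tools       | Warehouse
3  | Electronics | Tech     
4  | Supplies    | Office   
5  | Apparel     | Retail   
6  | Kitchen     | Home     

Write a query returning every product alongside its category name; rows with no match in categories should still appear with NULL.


LEFT JOIN keeps every row from products (the left table); where category_id has no match in categories, the category columns become NULL. Walk through each product:
  - product 1 (Pen): category_id=2 -> matches Tools
  - product 2 (Phone): category_id=1 -> matches Toys
  - product 3 (Keyboard): category_id=NULL, no match -> kept with NULL
  - product 4 (Desk): category_id=4 -> matches Supplies
  - product 5 (Mouse): category_id=5 -> matches Apparel
  - product 6 (Laptop): category_id=1 -> matches Toys
  - product 7 (Webcam): category_id=4 -> matches Supplies
  - product 8 (Router): category_id=3 -> matches Electronics
All 8 rows appear; 1 has NULL category.

SQL:
SELECT a.name, b.name AS category
FROM products a
LEFT JOIN categories b ON a.category_id = b.id

Result:
name     | category   
---------+------------
Pen      | Tools      
Phone    | Toys       
Keyboard | NULL       
Desk     | Supplies   
Mouse    | Apparel    
Laptop   | Toys       
Webcam   | Supplies   
Router   | Electronics


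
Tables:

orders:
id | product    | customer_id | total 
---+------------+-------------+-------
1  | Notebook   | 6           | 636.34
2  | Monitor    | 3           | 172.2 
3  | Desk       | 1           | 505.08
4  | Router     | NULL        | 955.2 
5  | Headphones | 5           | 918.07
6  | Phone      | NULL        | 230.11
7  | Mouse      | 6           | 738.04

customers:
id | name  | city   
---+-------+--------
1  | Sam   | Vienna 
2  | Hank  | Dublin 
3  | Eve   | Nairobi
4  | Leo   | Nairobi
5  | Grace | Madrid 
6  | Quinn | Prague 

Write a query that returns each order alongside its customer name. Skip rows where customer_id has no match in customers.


INNER JOIN keeps only orders rows whose customer_id matches an id in customers. Walk through each order:
  - order 1 (Notebook): customer_id=6 -> matches Quinn
  - order 2 (Monitor): customer_id=3 -> matches Eve
  - order 3 (Desk): customer_id=1 -> matches Sam
  - order 4 (Router): customer_id=NULL, no match -> dropped
  - order 5 (Headphones): customer_id=5 -> matches Grace
  - order 6 (Phone): customer_id=NULL, no match -> dropped
  - order 7 (Mouse): customer_id=6 -> matches Quinn
So 2 of 7 rows are dropped.

SQL:
SELECT a.product, b.name AS customer
FROM orders a
INNER JOIN customers b ON a.customer_id = b.id

Result:
product    | customer
-----------+---------
Notebook   | Quinn   
Monitor    | Eve     
Desk       | Sam     
Headphones | Grace   
Mouse      | Quinn   


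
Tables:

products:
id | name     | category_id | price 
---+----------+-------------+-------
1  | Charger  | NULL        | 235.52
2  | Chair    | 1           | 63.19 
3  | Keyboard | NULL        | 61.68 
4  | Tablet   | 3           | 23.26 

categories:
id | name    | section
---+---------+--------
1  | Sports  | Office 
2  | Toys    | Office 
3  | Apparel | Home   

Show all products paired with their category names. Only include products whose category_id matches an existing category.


INNER JOIN keeps only products rows whose category_id matches an id in categories. Walk through each product:
  - product 1 (Charger): category_id=NULL, no match -> dropped
  - product 2 (Chair): category_id=1 -> matches Sports
  - product 3 (Keyboard): category_id=NULL, no match -> dropped
  - product 4 (Tablet): category_id=3 -> matches Apparel
So 2 of 4 rows are dropped.

SQL:
SELECT a.name, b.name AS category
FROM products a
INNER JOIN categories b ON a.category_id = b.id

Result:
name   | category
-------+---------
Chair  | Sports  
Tablet | Apparel 


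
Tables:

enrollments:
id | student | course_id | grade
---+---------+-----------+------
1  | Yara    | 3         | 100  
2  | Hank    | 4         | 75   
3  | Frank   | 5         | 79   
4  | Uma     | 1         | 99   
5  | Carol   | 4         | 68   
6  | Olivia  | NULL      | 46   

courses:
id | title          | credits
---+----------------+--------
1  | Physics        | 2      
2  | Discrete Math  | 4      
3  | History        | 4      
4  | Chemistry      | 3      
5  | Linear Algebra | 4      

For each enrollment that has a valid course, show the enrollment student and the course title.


INNER JOIN keeps only enrollments rows whose course_id matches an id in courses. Walk through each enrollment:
  - enrollment 1 (Yara): course_id=3 -> matches History
  - enrollment 2 (Hank): course_id=4 -> matches Chemistry
  - enrollment 3 (Frank): course_id=5 -> matches Linear Algebra
  - enrollment 4 (Uma): course_id=1 -> matches Physics
  - enrollment 5 (Carol): course_id=4 -> matches Chemistry
  - enrollment 6 (Olivia): course_id=NULL, no match -> dropped
So 1 of 6 rows is dropped.

SQL:
SELECT a.student, b.title AS course
FROM enrollments a
INNER JOIN courses b ON a.course_id = b.id

Result:
student | course        
--------+---------------
Yara    | History       
Hank    | Chemistry     
Frank   | Linear Algebra
Uma     | Physics       
Carol   | Chemistry     


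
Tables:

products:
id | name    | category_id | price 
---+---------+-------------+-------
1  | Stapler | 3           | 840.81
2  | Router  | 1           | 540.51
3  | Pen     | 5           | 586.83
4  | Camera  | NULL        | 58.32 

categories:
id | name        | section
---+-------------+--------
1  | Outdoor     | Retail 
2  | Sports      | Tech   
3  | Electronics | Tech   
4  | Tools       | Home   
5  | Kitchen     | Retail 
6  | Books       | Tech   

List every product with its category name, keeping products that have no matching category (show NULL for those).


LEFT JOIN keeps every row from products (the left table); where category_id has no match in categories, the category columns become NULL. Walk through each product:
  - product 1 (Stapler): category_id=3 -> matches Electronics
  - product 2 (Router): category_id=1 -> matches Outdoor
  - product 3 (Pen): category_id=5 -> matches Kitchen
  - product 4 (Camera): category_id=NULL, no match -> kept with NULL
All 4 rows appear; 1 has NULL category.

SQL:
SELECT a.name, b.name AS category
FROM products a
LEFT JOIN categories b ON a.category_id = b.id

Result:
name    | category   
--------+------------
Stapler | Electronics
Router  | Outdoor    
Pen     | Kitchen    
Camera  | NULL       


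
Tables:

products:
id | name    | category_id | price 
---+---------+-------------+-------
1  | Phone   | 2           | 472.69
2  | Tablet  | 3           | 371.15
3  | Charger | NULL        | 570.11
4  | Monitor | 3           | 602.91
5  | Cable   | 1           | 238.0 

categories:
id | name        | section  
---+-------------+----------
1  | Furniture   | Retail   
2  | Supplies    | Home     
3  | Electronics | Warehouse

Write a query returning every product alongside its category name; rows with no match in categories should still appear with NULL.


LEFT JOIN keeps every row from products (the left table); where category_id has no match in categories, the category columns become NULL. Walk through each product:
  - product 1 (Phone): category_id=2 -> matches Supplies
  - product 2 (Tablet): category_id=3 -> matches Electronics
  - product 3 (Charger): category_id=NULL, no match -> kept with NULL
  - product 4 (Monitor): category_id=3 -> matches Electronics
  - product 5 (Cable): category_id=1 -> matches Furniture
All 5 rows appear; 1 has NULL category.

SQL:
SELECT a.name, b.name AS category
FROM products a
LEFT JOIN categories b ON a.category_id = b.id

Result:
name    | category   
--------+------------
Phone   | Supplies   
Tablet  | Electronics
Charger | NULL       
Monitor | Electronics
Cable   | Furniture  


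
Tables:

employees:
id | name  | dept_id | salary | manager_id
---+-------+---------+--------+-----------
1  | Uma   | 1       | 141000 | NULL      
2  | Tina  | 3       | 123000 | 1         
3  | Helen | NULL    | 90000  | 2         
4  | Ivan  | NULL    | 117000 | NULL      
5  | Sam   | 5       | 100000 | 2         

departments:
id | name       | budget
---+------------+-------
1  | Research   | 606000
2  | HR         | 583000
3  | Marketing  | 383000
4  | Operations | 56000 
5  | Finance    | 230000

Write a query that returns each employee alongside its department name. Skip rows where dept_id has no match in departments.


INNER JOIN keeps only employees rows whose dept_id matches an id in departments. Walk through each employee:
  - employee 1 (Uma): dept_id=1 -> matches Research
  - employee 2 (Tina): dept_id=3 -> matches Marketing
  - employee 3 (Helen): dept_id=NULL, no match -> dropped
  - employee 4 (Ivan): dept_id=NULL, no match -> dropped
  - employee 5 (Sam): dept_id=5 -> matches Finance
So 2 of 5 rows are dropped.

SQL:
SELECT a.name, b.name AS department
FROM employees a
INNER JOIN departments b ON a.dept_id = b.id

Result:
name | department
-----+-----------
Uma  | Research  
Tina | Marketing 
Sam  | Finance   


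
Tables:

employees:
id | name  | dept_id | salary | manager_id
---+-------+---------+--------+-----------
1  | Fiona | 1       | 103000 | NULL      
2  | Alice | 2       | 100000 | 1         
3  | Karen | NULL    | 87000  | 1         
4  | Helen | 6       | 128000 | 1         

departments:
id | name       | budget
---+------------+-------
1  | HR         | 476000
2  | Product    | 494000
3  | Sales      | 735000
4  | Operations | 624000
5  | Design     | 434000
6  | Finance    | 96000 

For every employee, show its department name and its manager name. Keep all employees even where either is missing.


Two LEFT JOINs from the same base table employees: one to departments via dept_id, one to employees itself via manager_id. Both are LEFT so every employee is preserved.
Match against departments:
  - employee 1 (Fiona): dept_id=1 -> matches HR
  - employee 2 (Alice): dept_id=2 -> matches Product
  - employee 3 (Karen): dept_id=NULL, no match -> kept with NULL
  - employee 4 (Helen): dept_id=6 -> matches Finance
Match against employees (self):
  - employee 1 (Fiona): manager_id=NULL -> NULL
  - employee 2 (Alice): manager_id=1 -> Fiona
  - employee 3 (Karen): manager_id=1 -> Fiona
  - employee 4 (Helen): manager_id=1 -> Fiona

SQL:
SELECT a.name, b.name AS department, c.name AS manager
FROM employees a
LEFT JOIN departments b ON a.dept_id = b.id
LEFT JOIN employees c ON a.manager_id = c.id

Result:
name  | department | manager
------+------------+--------
Fiona | HR         | NULL   
Alice | Product    | Fiona  
Karen | NULL       | Fiona  
Helen | Finance    | Fiona  


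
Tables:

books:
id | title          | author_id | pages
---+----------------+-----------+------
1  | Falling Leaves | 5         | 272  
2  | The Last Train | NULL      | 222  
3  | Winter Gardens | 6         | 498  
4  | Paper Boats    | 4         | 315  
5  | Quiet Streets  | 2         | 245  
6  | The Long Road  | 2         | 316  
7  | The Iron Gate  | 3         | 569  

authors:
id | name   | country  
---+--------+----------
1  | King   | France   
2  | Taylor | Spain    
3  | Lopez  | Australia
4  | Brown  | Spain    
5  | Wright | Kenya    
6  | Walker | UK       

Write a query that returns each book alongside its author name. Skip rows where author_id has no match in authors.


INNER JOIN keeps only books rows whose author_id matches an id in authors. Walk through each book:
  - book 1 (Falling Leaves): author_id=5 -> matches Wright
  - book 2 (The Last Train): author_id=NULL, no match -> dropped
  - book 3 (Winter Gardens): author_id=6 -> matches Walker
  - book 4 (Paper Boats): author_id=4 -> matches Brown
  - book 5 (Quiet Streets): author_id=2 -> matches Taylor
  - book 6 (The Long Road): author_id=2 -> matches Taylor
  - book 7 (The Iron Gate): author_id=3 -> matches Lopez
So 1 of 7 rows is dropped.

SQL:
SELECT a.title, b.name AS author
FROM books a
INNER JOIN authors b ON a.author_id = b.id

Result:
title          | author
---------------+-------
Falling Leaves | Wright
Winter Gardens | Walker
Paper Boats    | Brown 
Quiet Streets  | Taylor
The Long Road  | Taylor
The Iron Gate  | Lopez 


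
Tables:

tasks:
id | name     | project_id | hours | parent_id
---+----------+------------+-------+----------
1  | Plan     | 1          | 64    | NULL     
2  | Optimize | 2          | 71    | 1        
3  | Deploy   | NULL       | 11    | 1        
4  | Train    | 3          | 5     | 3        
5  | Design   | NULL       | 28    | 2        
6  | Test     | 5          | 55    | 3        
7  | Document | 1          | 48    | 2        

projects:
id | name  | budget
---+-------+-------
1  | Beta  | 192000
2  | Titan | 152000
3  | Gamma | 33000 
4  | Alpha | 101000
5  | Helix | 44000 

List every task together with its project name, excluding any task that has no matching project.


INNER JOIN keeps only tasks rows whose project_id matches an id in projects. Walk through each task:
  - task 1 (Plan): project_id=1 -> matches Beta
  - task 2 (Optimize): project_id=2 -> matches Titan
  - task 3 (Deploy): project_id=NULL, no match -> dropped
  - task 4 (Train): project_id=3 -> matches Gamma
  - task 5 (Design): project_id=NULL, no match -> dropped
  - task 6 (Test): project_id=5 -> matches Helix
  - task 7 (Document): project_id=1 -> matches Beta
So 2 of 7 rows are dropped.

SQL:
SELECT a.name, b.name AS project
FROM tasks a
INNER JOIN projects b ON a.project_id = b.id

Result:
name     | project
---------+--------
Plan     | Beta   
Optimize | Titan  
Train    | Gamma  
Test     | Helix  
Document | Beta   


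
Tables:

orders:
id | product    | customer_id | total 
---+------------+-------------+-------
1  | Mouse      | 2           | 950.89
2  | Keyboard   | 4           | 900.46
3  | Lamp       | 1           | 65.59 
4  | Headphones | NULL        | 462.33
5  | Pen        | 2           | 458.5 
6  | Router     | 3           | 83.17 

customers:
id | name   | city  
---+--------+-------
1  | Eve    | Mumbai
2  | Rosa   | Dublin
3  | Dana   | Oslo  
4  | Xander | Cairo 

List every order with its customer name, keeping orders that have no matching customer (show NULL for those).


LEFT JOIN keeps every row from orders (the left table); where customer_id has no match in customers, the customer columns become NULL. Walk through each order:
  - order 1 (Mouse): customer_id=2 -> matches Rosa
  - order 2 (Keyboard): customer_id=4 -> matches Xander
  - order 3 (Lamp): customer_id=1 -> matches Eve
  - order 4 (Headphones): customer_id=NULL, no match -> kept with NULL
  - order 5 (Pen): customer_id=2 -> matches Rosa
  - order 6 (Router): customer_id=3 -> matches Dana
All 6 rows appear; 1 has NULL customer.

SQL:
SELECT a.product, b.name AS customer
FROM orders a
LEFT JOIN customers b ON a.customer_id = b.id

Result:
product    | customer
-----------+---------
Mouse      | Rosa    
Keyboard   | Xander  
Lamp       | Eve     
Headphones | NULL    
Pen        | Rosa    
Router     | Dana    


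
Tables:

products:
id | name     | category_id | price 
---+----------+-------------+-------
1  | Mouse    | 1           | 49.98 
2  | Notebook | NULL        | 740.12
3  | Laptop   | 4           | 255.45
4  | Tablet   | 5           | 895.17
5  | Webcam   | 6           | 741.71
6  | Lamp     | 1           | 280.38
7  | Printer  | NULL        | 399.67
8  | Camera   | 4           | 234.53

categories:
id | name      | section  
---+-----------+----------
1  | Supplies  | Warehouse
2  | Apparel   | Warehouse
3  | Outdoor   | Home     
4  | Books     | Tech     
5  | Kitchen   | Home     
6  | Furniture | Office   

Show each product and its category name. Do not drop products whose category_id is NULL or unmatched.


LEFT JOIN keeps every row from products (the left table); where category_id has no match in categories, the category columns become NULL. Walk through each product:
  - product 1 (Mouse): category_id=1 -> matches Supplies
  - product 2 (Notebook): category_id=NULL, no match -> kept with NULL
  - product 3 (Laptop): category_id=4 -> matches Books
  - product 4 (Tablet): category_id=5 -> matches Kitchen
  - product 5 (Webcam): category_id=6 -> matches Furniture
  - product 6 (Lamp): category_id=1 -> matches Supplies
  - product 7 (Printer): category_id=NULL, no match -> kept with NULL
  - product 8 (Camera): category_id=4 -> matches Books
All 8 rows appear; 2 have NULL category.

SQL:
SELECT a.name, b.name AS category
FROM products a
LEFT JOIN categories b ON a.category_id = b.id

Result:
name     | category 
---------+----------
Mouse    | Supplies 
Notebook | NULL     
Laptop   | Books    
Tablet   | Kitchen  
Webcam   | Furniture
Lamp     | Supplies 
Printer  | NULL     
Camera   | Books    


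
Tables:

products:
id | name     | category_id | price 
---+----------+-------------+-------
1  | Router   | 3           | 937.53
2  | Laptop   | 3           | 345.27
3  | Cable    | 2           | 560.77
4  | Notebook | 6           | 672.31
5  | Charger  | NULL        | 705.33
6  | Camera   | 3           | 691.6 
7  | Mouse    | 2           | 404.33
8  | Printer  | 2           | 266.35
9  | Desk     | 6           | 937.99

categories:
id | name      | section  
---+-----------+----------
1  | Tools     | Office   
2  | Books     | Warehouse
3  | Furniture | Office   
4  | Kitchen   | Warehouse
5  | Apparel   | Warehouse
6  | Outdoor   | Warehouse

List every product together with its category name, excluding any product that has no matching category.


INNER JOIN keeps only products rows whose category_id matches an id in categories. Walk through each product:
  - product 1 (Router): category_id=3 -> matches Furniture
  - product 2 (Laptop): category_id=3 -> matches Furniture
  - product 3 (Cable): category_id=2 -> matches Books
  - product 4 (Notebook): category_id=6 -> matches Outdoor
  - product 5 (Charger): category_id=NULL, no match -> dropped
  - product 6 (Camera): category_id=3 -> matches Furniture
  - product 7 (Mouse): category_id=2 -> matches Books
  - product 8 (Printer): category_id=2 -> matches Books
  - product 9 (Desk): category_id=6 -> matches Outdoor
So 1 of 9 rows is dropped.

SQL:
SELECT a.name, b.name AS category
FROM products a
INNER JOIN categories b ON a.category_id = b.id

Result:
name     | category 
---------+----------
Router   | Furniture
Laptop   | Furniture
Cable    | Books    
Notebook | Outdoor  
Camera   | Furniture
Mouse    | Books    
Printer  | Books    
Desk     | Outdoor  


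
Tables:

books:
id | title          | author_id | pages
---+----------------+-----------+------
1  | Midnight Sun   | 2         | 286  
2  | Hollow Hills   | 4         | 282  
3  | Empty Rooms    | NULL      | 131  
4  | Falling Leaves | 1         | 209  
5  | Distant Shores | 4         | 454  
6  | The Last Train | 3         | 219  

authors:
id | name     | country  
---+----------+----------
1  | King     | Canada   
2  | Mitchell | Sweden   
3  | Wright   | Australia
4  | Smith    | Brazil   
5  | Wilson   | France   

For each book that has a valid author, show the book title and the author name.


INNER JOIN keeps only books rows whose author_id matches an id in authors. Walk through each book:
  - book 1 (Midnight Sun): author_id=2 -> matches Mitchell
  - book 2 (Hollow Hills): author_id=4 -> matches Smith
  - book 3 (Empty Rooms): author_id=NULL, no match -> dropped
  - book 4 (Falling Leaves): author_id=1 -> matches King
  - book 5 (Distant Shores): author_id=4 -> matches Smith
  - book 6 (The Last Train): author_id=3 -> matches Wright
So 1 of 6 rows is dropped.

SQL:
SELECT a.title, b.name AS author
FROM books a
INNER JOIN authors b ON a.author_id = b.id

Result:
title          | author  
---------------+---------
Midnight Sun   | Mitchell
Hollow Hills   | Smith   
Falling Leaves | King    
Distant Shores | Smith   
The Last Train | Wright  


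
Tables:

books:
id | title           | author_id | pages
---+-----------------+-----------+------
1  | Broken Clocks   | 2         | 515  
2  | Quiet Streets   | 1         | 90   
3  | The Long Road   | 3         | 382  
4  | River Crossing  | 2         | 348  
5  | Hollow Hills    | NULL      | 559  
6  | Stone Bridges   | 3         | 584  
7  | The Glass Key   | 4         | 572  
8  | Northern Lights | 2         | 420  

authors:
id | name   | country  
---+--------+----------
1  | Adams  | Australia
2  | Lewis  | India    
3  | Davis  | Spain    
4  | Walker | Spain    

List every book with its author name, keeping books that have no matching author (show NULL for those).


LEFT JOIN keeps every row from books (the left table); where author_id has no match in authors, the author columns become NULL. Walk through each book:
  - book 1 (Broken Clocks): author_id=2 -> matches Lewis
  - book 2 (Quiet Streets): author_id=1 -> matches Adams
  - book 3 (The Long Road): author_id=3 -> matches Davis
  - book 4 (River Crossing): author_id=2 -> matches Lewis
  - book 5 (Hollow Hills): author_id=NULL, no match -> kept with NULL
  - book 6 (Stone Bridges): author_id=3 -> matches Davis
  - book 7 (The Glass Key): author_id=4 -> matches Walker
  - book 8 (Northern Lights): author_id=2 -> matches Lewis
All 8 rows appear; 1 has NULL author.

SQL:
SELECT a.title, b.name AS author
FROM books a
LEFT JOIN authors b ON a.author_id = b.id

Result:
title           | author
----------------+-------
Broken Clocks   | Lewis 
Quiet Streets   | Adams 
The Long Road   | Davis 
River Crossing  | Lewis 
Hollow Hills    | NULL  
Stone Bridges   | Davis 
The Glass Key   | Walker
Northern Lights | Lewis 


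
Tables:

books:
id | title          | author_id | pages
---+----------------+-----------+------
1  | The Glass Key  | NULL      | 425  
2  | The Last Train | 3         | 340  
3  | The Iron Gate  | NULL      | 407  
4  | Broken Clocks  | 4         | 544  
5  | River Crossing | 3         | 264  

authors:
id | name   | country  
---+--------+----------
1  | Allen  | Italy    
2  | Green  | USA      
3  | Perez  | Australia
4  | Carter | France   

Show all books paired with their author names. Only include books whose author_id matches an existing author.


INNER JOIN keeps only books rows whose author_id matches an id in authors. Walk through each book:
  - book 1 (The Glass Key): author_id=NULL, no match -> dropped
  - book 2 (The Last Train): author_id=3 -> matches Perez
  - book 3 (The Iron Gate): author_id=NULL, no match -> dropped
  - book 4 (Broken Clocks): author_id=4 -> matches Carter
  - book 5 (River Crossing): author_id=3 -> matches Perez
So 2 of 5 rows are dropped.

SQL:
SELECT a.title, b.name AS author
FROM books a
INNER JOIN authors b ON a.author_id = b.id

Result:
title          | author
---------------+-------
The Last Train | Perez 
Broken Clocks  | Carter
River Crossing | Perez 


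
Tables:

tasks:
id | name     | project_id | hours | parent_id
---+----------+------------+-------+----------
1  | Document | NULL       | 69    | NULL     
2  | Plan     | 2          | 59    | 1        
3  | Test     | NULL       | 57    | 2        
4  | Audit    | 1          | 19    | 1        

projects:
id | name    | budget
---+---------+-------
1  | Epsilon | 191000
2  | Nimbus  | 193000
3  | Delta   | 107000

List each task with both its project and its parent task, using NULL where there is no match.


Two LEFT JOINs from the same base table tasks: one to projects via project_id, one to tasks itself via parent_id. Both are LEFT so every task is preserved.
Match against projects:
  - task 1 (Document): project_id=NULL, no match -> kept with NULL
  - task 2 (Plan): project_id=2 -> matches Nimbus
  - task 3 (Test): project_id=NULL, no match -> kept with NULL
  - task 4 (Audit): project_id=1 -> matches Epsilon
Match against tasks (self):
  - task 1 (Document): parent_id=NULL -> NULL
  - task 2 (Plan): parent_id=1 -> Document
  - task 3 (Test): parent_id=2 -> Plan
  - task 4 (Audit): parent_id=1 -> Document

SQL:
SELECT a.name, b.name AS project, c.name AS parent
FROM tasks a
LEFT JOIN projects b ON a.project_id = b.id
LEFT JOIN tasks c ON a.parent_id = c.id

Result:
name     | project | parent  
---------+---------+---------
Document | NULL    | NULL    
Plan     | Nimbus  | Document
Test     | NULL    | Plan    
Audit    | Epsilon | Document


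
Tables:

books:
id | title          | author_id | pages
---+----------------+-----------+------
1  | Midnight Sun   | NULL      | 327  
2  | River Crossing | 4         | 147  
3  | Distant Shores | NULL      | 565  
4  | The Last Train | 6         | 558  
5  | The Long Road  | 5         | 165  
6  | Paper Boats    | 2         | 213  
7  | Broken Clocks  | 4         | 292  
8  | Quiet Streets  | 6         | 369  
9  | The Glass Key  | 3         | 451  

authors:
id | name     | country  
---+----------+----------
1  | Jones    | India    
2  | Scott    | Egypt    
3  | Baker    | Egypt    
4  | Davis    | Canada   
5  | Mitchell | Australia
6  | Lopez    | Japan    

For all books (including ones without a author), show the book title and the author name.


LEFT JOIN keeps every row from books (the left table); where author_id has no match in authors, the author columns become NULL. Walk through each book:
  - book 1 (Midnight Sun): author_id=NULL, no match -> kept with NULL
  - book 2 (River Crossing): author_id=4 -> matches Davis
  - book 3 (Distant Shores): author_id=NULL, no match -> kept with NULL
  - book 4 (The Last Train): author_id=6 -> matches Lopez
  - book 5 (The Long Road): author_id=5 -> matches Mitchell
  - book 6 (Paper Boats): author_id=2 -> matches Scott
  - book 7 (Broken Clocks): author_id=4 -> matches Davis
  - book 8 (Quiet Streets): author_id=6 -> matches Lopez
  - book 9 (The Glass Key): author_id=3 -> matches Baker
All 9 rows appear; 2 have NULL author.

SQL:
SELECT a.title, b.name AS author
FROM books a
LEFT JOIN authors b ON a.author_id = b.id

Result:
title          | author  
---------------+---------
Midnight Sun   | NULL    
River Crossing | Davis   
Distant Shores | NULL    
The Last Train | Lopez   
The Long Road  | Mitchell
Paper Boats    | Scott   
Broken Clocks  | Davis   
Quiet Streets  | Lopez   
The Glass Key  | Baker   


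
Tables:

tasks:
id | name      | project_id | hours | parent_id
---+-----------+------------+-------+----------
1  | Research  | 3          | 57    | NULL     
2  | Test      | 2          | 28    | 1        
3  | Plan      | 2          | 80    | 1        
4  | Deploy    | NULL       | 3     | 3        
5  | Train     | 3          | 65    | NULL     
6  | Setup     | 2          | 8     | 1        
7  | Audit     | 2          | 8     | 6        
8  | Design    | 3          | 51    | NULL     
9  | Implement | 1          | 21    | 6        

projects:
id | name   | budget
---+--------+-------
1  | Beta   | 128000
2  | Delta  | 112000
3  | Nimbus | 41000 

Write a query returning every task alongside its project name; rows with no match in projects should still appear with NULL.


LEFT JOIN keeps every row from tasks (the left table); where project_id has no match in projects, the project columns become NULL. Walk through each task:
  - task 1 (Research): project_id=3 -> matches Nimbus
  - task 2 (Test): project_id=2 -> matches Delta
  - task 3 (Plan): project_id=2 -> matches Delta
  - task 4 (Deploy): project_id=NULL, no match -> kept with NULL
  - task 5 (Train): project_id=3 -> matches Nimbus
  - task 6 (Setup): project_id=2 -> matches Delta
  - task 7 (Audit): project_id=2 -> matches Delta
  - task 8 (Design): project_id=3 -> matches Nimbus
  - task 9 (Implement): project_id=1 -> matches Beta
All 9 rows appear; 1 has NULL project.

SQL:
SELECT a.name, b.name AS project
FROM tasks a
LEFT JOIN projects b ON a.project_id = b.id

Result:
name      | project
----------+--------
Research  | Nimbus 
Test      | Delta  
Plan      | Delta  
Deploy    | NULL   
Train     | Nimbus 
Setup     | Delta  
Audit     | Delta  
Design    | Nimbus 
Implement | Beta   


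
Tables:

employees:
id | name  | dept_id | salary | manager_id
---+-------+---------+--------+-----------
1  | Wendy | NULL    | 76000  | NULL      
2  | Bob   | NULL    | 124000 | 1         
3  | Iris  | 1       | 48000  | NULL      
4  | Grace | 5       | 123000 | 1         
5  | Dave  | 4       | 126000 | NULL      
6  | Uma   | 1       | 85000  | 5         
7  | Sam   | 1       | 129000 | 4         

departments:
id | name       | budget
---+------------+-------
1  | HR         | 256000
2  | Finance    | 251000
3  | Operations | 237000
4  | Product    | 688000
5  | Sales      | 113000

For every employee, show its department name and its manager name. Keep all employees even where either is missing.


Two LEFT JOINs from the same base table employees: one to departments via dept_id, one to employees itself via manager_id. Both are LEFT so every employee is preserved.
Match against departments:
  - employee 1 (Wendy): dept_id=NULL, no match -> kept with NULL
  - employee 2 (Bob): dept_id=NULL, no match -> kept with NULL
  - employee 3 (Iris): dept_id=1 -> matches HR
  - employee 4 (Grace): dept_id=5 -> matches Sales
  - employee 5 (Dave): dept_id=4 -> matches Product
  - employee 6 (Uma): dept_id=1 -> matches HR
  - employee 7 (Sam): dept_id=1 -> matches HR
Match against employees (self):
  - employee 1 (Wendy): manager_id=NULL -> NULL
  - employee 2 (Bob): manager_id=1 -> Wendy
  - employee 3 (Iris): manager_id=NULL -> NULL
  - employee 4 (Grace): manager_id=1 -> Wendy
  - employee 5 (Dave): manager_id=NULL -> NULL
  - employee 6 (Uma): manager_id=5 -> Dave
  - employee 7 (Sam): manager_id=4 -> Grace

SQL:
SELECT a.name, b.name AS department, c.name AS manager
FROM employees a
LEFT JOIN departments b ON a.dept_id = b.id
LEFT JOIN employees c ON a.manager_id = c.id

Result:
name  | department | manager
------+------------+--------
Wendy | NULL       | NULL   
Bob   | NULL       | Wendy  
Iris  | HR         | NULL   
Grace | Sales      | Wendy  
Dave  | Product    | NULL   
Uma   | HR         | Dave   
Sam   | HR         | Grace  


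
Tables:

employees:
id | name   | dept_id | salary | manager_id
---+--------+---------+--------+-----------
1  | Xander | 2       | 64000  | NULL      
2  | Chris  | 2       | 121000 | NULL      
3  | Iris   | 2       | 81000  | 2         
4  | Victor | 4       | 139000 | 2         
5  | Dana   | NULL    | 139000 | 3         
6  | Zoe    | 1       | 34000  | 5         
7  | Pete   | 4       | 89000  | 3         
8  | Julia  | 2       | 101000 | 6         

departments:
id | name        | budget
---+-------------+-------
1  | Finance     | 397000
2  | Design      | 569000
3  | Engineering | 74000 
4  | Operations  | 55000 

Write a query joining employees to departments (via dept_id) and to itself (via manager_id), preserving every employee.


Two LEFT JOINs from the same base table employees: one to departments via dept_id, one to employees itself via manager_id. Both are LEFT so every employee is preserved.
Match against departments:
  - employee 1 (Xander): dept_id=2 -> matches Design
  - employee 2 (Chris): dept_id=2 -> matches Design
  - employee 3 (Iris): dept_id=2 -> matches Design
  - employee 4 (Victor): dept_id=4 -> matches Operations
  - employee 5 (Dana): dept_id=NULL, no match -> kept with NULL
  - employee 6 (Zoe): dept_id=1 -> matches Finance
  - employee 7 (Pete): dept_id=4 -> matches Operations
  - employee 8 (Julia): dept_id=2 -> matches Design
Match against employees (self):
  - employee 1 (Xander): manager_id=NULL -> NULL
  - employee 2 (Chris): manager_id=NULL -> NULL
  - employee 3 (Iris): manager_id=2 -> Chris
  - employee 4 (Victor): manager_id=2 -> Chris
  - employee 5 (Dana): manager_id=3 -> Iris
  - employee 6 (Zoe): manager_id=5 -> Dana
  - employee 7 (Pete): manager_id=3 -> Iris
  - employee 8 (Julia): manager_id=6 -> Zoe

SQL:
SELECT a.name, b.name AS department, c.name AS manager
FROM employees a
LEFT JOIN departments b ON a.dept_id = b.id
LEFT JOIN employees c ON a.manager_id = c.id

Result:
name   | department | manager
-------+------------+--------
Xander | Design     | NULL   
Chris  | Design     | NULL   
Iris   | Design     | Chris  
Victor | Operations | Chris  
Dana   | NULL       | Iris   
Zoe    | Finance    | Dana   
Pete   | Operations | Iris   
Julia  | Design     | Zoe    


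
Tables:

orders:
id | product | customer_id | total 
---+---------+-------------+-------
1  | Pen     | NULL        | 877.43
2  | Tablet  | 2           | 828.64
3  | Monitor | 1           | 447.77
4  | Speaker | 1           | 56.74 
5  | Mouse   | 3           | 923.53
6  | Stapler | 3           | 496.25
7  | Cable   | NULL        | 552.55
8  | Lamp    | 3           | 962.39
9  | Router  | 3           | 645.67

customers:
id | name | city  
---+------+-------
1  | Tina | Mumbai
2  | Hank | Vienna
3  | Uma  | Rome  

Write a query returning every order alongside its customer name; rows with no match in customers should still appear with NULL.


LEFT JOIN keeps every row from orders (the left table); where customer_id has no match in customers, the customer columns become NULL. Walk through each order:
  - order 1 (Pen): customer_id=NULL, no match -> kept with NULL
  - order 2 (Tablet): customer_id=2 -> matches Hank
  - order 3 (Monitor): customer_id=1 -> matches Tina
  - order 4 (Speaker): customer_id=1 -> matches Tina
  - order 5 (Mouse): customer_id=3 -> matches Uma
  - order 6 (Stapler): customer_id=3 -> matches Uma
  - order 7 (Cable): customer_id=NULL, no match -> kept with NULL
  - order 8 (Lamp): customer_id=3 -> matches Uma
  - order 9 (Router): customer_id=3 -> matches Uma
All 9 rows appear; 2 have NULL customer.

SQL:
SELECT a.product, b.name AS customer
FROM orders a
LEFT JOIN customers b ON a.customer_id = b.id

Result:
product | customer
--------+---------
Pen     | NULL    
Tablet  | Hank    
Monitor | Tina    
Speaker | Tina    
Mouse   | Uma     
Stapler | Uma     
Cable   | NULL    
Lamp    | Uma     
Router  | Uma     


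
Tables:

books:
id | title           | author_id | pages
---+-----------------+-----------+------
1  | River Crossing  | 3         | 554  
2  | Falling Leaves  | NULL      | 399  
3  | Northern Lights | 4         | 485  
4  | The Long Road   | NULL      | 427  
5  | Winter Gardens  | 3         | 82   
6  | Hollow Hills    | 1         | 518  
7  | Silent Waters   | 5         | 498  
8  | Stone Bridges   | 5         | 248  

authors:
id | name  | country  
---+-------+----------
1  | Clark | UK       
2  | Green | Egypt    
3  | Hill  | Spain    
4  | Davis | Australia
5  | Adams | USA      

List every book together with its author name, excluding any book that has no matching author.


INNER JOIN keeps only books rows whose author_id matches an id in authors. Walk through each book:
  - book 1 (River Crossing): author_id=3 -> matches Hill
  - book 2 (Falling Leaves): author_id=NULL, no match -> dropped
  - book 3 (Northern Lights): author_id=4 -> matches Davis
  - book 4 (The Long Road): author_id=NULL, no match -> dropped
  - book 5 (Winter Gardens): author_id=3 -> matches Hill
  - book 6 (Hollow Hills): author_id=1 -> matches Clark
  - book 7 (Silent Waters): author_id=5 -> matches Adams
  - book 8 (Stone Bridges): author_id=5 -> matches Adams
So 2 of 8 rows are dropped.

SQL:
SELECT a.title, b.name AS author
FROM books a
INNER JOIN authors b ON a.author_id = b.id

Result:
title           | author
----------------+-------
River Crossing  | Hill  
Northern Lights | Davis 
Winter Gardens  | Hill  
Hollow Hills    | Clark 
Silent Waters   | Adams 
Stone Bridges   | Adams 


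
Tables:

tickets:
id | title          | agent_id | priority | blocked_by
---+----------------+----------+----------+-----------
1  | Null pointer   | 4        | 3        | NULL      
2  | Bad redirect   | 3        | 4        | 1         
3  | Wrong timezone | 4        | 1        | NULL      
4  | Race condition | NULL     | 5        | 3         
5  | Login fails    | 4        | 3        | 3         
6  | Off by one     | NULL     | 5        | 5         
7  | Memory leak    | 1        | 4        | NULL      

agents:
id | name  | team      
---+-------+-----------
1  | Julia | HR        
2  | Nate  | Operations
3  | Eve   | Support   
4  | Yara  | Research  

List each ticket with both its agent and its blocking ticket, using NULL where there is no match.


Two LEFT JOINs from the same base table tickets: one to agents via agent_id, one to tickets itself via blocked_by. Both are LEFT so every ticket is preserved.
Match against agents:
  - ticket 1 (Null pointer): agent_id=4 -> matches Yara
  - ticket 2 (Bad redirect): agent_id=3 -> matches Eve
  - ticket 3 (Wrong timezone): agent_id=4 -> matches Yara
  - ticket 4 (Race condition): agent_id=NULL, no match -> kept with NULL
  - ticket 5 (Login fails): agent_id=4 -> matches Yara
  - ticket 6 (Off by one): agent_id=NULL, no match -> kept with NULL
  - ticket 7 (Memory leak): agent_id=1 -> matches Julia
Match against tickets (self):
  - ticket 1 (Null pointer): blocked_by=NULL -> NULL
  - ticket 2 (Bad redirect): blocked_by=1 -> Null pointer
  - ticket 3 (Wrong timezone): blocked_by=NULL -> NULL
  - ticket 4 (Race condition): blocked_by=3 -> Wrong timezone
  - ticket 5 (Login fails): blocked_by=3 -> Wrong timezone
  - ticket 6 (Off by one): blocked_by=5 -> Login fails
  - ticket 7 (Memory leak): blocked_by=NULL -> NULL

SQL:
SELECT a.title, b.name AS agent, c.title AS blocked_by
FROM tickets a
LEFT JOIN agents b ON a.agent_id = b.id
LEFT JOIN tickets c ON a.blocked_by = c.id

Result:
title          | agent | blocked_by    
---------------+-------+---------------
Null pointer   | Yara  | NULL          
Bad redirect   | Eve   | Null pointer  
Wrong timezone | Yara  | NULL          
Race condition | NULL  | Wrong timezone
Login fails    | Yara  | Wrong timezone
Off by one     | NULL  | Login fails   
Memory leak    | Julia | NULL          


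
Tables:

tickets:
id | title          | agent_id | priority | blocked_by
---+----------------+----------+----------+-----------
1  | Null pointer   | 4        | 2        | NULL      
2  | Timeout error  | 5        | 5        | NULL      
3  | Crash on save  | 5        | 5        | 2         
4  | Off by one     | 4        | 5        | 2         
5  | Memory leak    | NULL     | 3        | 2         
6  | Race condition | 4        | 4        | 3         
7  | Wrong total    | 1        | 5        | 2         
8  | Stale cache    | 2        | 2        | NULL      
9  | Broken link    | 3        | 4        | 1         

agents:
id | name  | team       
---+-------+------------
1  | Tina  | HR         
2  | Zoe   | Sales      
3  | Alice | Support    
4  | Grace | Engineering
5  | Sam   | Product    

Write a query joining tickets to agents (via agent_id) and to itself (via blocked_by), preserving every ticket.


Two LEFT JOINs from the same base table tickets: one to agents via agent_id, one to tickets itself via blocked_by. Both are LEFT so every ticket is preserved.
Match against agents:
  - ticket 1 (Null pointer): agent_id=4 -> matches Grace
  - ticket 2 (Timeout error): agent_id=5 -> matches Sam
  - ticket 3 (Crash on save): agent_id=5 -> matches Sam
  - ticket 4 (Off by one): agent_id=4 -> matches Grace
  - ticket 5 (Memory leak): agent_id=NULL, no match -> kept with NULL
  - ticket 6 (Race condition): agent_id=4 -> matches Grace
  - ticket 7 (Wrong total): agent_id=1 -> matches Tina
  - ticket 8 (Stale cache): agent_id=2 -> matches Zoe
  - ticket 9 (Broken link): agent_id=3 -> matches Alice
Match against tickets (self):
  - ticket 1 (Null pointer): blocked_by=NULL -> NULL
  - ticket 2 (Timeout error): blocked_by=NULL -> NULL
  - ticket 3 (Crash on save): blocked_by=2 -> Timeout error
  - ticket 4 (Off by one): blocked_by=2 -> Timeout error
  - ticket 5 (Memory leak): blocked_by=2 -> Timeout error
  - ticket 6 (Race condition): blocked_by=3 -> Crash on save
  - ticket 7 (Wrong total): blocked_by=2 -> Timeout error
  - ticket 8 (Stale cache): blocked_by=NULL -> NULL
  - ticket 9 (Broken link): blocked_by=1 -> Null pointer

SQL:
SELECT a.title, b.name AS agent, c.title AS blocked_by
FROM tickets a
LEFT JOIN agents b ON a.agent_id = b.id
LEFT JOIN tickets c ON a.blocked_by = c.id

Result:
title          | agent | blocked_by   
---------------+-------+--------------
Null pointer   | Grace | NULL         
Timeout error  | Sam   | NULL         
Crash on save  | Sam   | Timeout error
Off by one     | Grace | Timeout error
Memory leak    | NULL  | Timeout error
Race condition | Grace | Crash on save
Wrong total    | Tina  | Timeout error
Stale cache    | Zoe   | NULL         
Broken link    | Alice | Null pointer 
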